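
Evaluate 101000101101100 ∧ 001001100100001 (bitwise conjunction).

AND: 1 only when both bits are 1
  101000101101100
& 001001100100001
-----------------
  001000100100000
Decimal: 20844 & 4897 = 4384



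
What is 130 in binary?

Using repeated division by 2:
130 ÷ 2 = 65 remainder 0
65 ÷ 2 = 32 remainder 1
32 ÷ 2 = 16 remainder 0
16 ÷ 2 = 8 remainder 0
8 ÷ 2 = 4 remainder 0
4 ÷ 2 = 2 remainder 0
2 ÷ 2 = 1 remainder 0
1 ÷ 2 = 0 remainder 1
Reading remainders bottom to top: 10000010



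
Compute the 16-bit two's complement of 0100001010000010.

Original: 0100001010000010
Step 1 - Invert all bits: 1011110101111101
Step 2 - Add 1: 1011110101111110
Verification: 0100001010000010 + 1011110101111110 = 10000000000000000; discarding the end carry (carry out of the top bit) leaves the 16-bit value 0000000000000000, as required for x + (-x)



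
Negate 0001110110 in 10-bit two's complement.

Original: 0001110110
Step 1 - Invert all bits: 1110001001
Step 2 - Add 1: 1110001010
Verification: 0001110110 + 1110001010 = 10000000000; discarding the end carry (carry out of the top bit) leaves the 10-bit value 0000000000, as required for x + (-x)



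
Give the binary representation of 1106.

Using repeated division by 2:
1106 ÷ 2 = 553 remainder 0
553 ÷ 2 = 276 remainder 1
276 ÷ 2 = 138 remainder 0
138 ÷ 2 = 69 remainder 0
69 ÷ 2 = 34 remainder 1
34 ÷ 2 = 17 remainder 0
17 ÷ 2 = 8 remainder 1
8 ÷ 2 = 4 remainder 0
4 ÷ 2 = 2 remainder 0
2 ÷ 2 = 1 remainder 0
1 ÷ 2 = 0 remainder 1
Reading remainders bottom to top: 10001010010



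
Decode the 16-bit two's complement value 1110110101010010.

Binary: 1110110101010010
Sign bit: 1 (negative)
Invert: 0001001010101101
Add 1:  0001001010101110
Magnitude: 0001001010101110 = 4096 + 512 + 128 + 32 + 8 + 4 + 2 = 4782
Value: -4782



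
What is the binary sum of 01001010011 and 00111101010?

Add column by column from the right: bit + bit + carry-in; write the sum mod 2, carry 1 when the sum is 2 or 3.
carry:  11110000100
        01001010011
+       00111101010
-------------------
       010000111101
(the carry out of the leftmost column, 0, becomes the leading bit)
Decimal check:
  01001010011 = 512 + 64 + 16 + 2 + 1 = 595
  00111101010 = 256 + 128 + 64 + 32 + 8 + 2 = 490
  595 + 490 = 1085, and 010000111101 = 1024 + 32 + 16 + 8 + 4 + 1 = 1085 ✓



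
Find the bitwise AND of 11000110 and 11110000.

AND: 1 only when both bits are 1
  11000110
& 11110000
----------
  11000000
Decimal: 198 & 240 = 192



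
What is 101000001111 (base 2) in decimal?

Sum of powers of 2 for each 1-bit:
2^0 + 2^1 + 2^2 + 2^3 + 2^9 + 2^11
= 1 + 2 + 4 + 8 + 512 + 2048
= 2575



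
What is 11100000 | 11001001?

OR: 1 when either bit is 1
  11100000
| 11001001
----------
  11101001
Decimal: 224 | 201 = 233



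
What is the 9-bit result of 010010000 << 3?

Original: 010010000 (decimal 144)
Shift left by 3 positions
Append 3 zeros on the right and drop the 3 high bits that overflow the 9-bit width
Result: 010000000 (decimal 128)
Equivalent: 144 << 3 = 144 × 2^3 = 1152, truncated to 9 bits = 128



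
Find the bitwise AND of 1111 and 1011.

AND: 1 only when both bits are 1
  1111
& 1011
------
  1011
Decimal: 15 & 11 = 11



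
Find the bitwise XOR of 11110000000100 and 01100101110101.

XOR: 1 when bits differ
  11110000000100
^ 01100101110101
----------------
  10010101110001
Decimal: 15364 ^ 6517 = 9585



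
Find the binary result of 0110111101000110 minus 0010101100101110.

Method 1 - Direct subtraction (column by column from the right: bit − bit − borrow-in; if negative, add 2 and borrow 1 from the next column):
borrow: 0000000001110000
        0110111101000110
-       0010101100101110
------------------------
        0100010000011000

Method 2 - Add two's complement:
Two's complement of 0010101100101110: invert → 1101010011010001, add 1 → 1101010011010010
  0110111101000110
+ 1101010011010010
------------------
 10100010000011000  (end carry out of the top bit = 1)
Discarding the end carry: 0100010000011000
Decimal check:
  0110111101000110 = 16384 + 8192 + 2048 + 1024 + 512 + 256 + 64 + 4 + 2 = 28486
  0010101100101110 = 8192 + 2048 + 512 + 256 + 32 + 8 + 4 + 2 = 11054
  28486 - 11054 = 17432, and 0100010000011000 = 16384 + 1024 + 16 + 8 = 17432 ✓



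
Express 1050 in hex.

Using repeated division by 16 (digits 10–15 are A–F):
1050 ÷ 16 = 65 remainder 10 (A)
65 ÷ 16 = 4 remainder 1
4 ÷ 16 = 0 remainder 4
Reading remainders bottom to top: 41A



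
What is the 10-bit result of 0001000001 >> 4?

Original: 0001000001 (decimal 65)
Shift right by 4 positions
Drop the 4 low bits; fill with zeros on the left
Result: 0000000100 (decimal 4)
Equivalent: 65 >> 4 = 65 ÷ 2^4 = 4



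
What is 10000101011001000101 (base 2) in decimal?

Sum of powers of 2 for each 1-bit:
2^0 + 2^2 + 2^6 + 2^9 + 2^10 + 2^12 + 2^14 + 2^19
= 1 + 4 + 64 + 512 + 1024 + 4096 + 16384 + 524288
= 546373



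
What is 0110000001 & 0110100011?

AND: 1 only when both bits are 1
  0110000001
& 0110100011
------------
  0110000001
Decimal: 385 & 419 = 385



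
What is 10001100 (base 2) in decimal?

Sum of powers of 2 for each 1-bit:
2^2 + 2^3 + 2^7
= 4 + 8 + 128
= 140



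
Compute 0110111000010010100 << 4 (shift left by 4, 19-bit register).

Original: 0110111000010010100 (decimal 225428)
Shift left by 4 positions
Append 4 zeros on the right and drop the 4 high bits that overflow the 19-bit width
Result: 1110000100101000000 (decimal 461120)
Equivalent: 225428 << 4 = 225428 × 2^4 = 3606848, truncated to 19 bits = 461120



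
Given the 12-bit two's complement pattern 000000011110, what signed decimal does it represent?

Binary: 000000011110
Sign bit: 0 (non-negative)
Read directly as an unsigned value:
000000011110 = 16 + 8 + 4 + 2 = 30
Value: 30



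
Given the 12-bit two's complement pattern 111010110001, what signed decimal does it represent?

Binary: 111010110001
Sign bit: 1 (negative)
Invert: 000101001110
Add 1:  000101001111
Magnitude: 000101001111 = 256 + 64 + 8 + 4 + 2 + 1 = 335
Value: -335



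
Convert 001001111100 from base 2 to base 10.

Sum of powers of 2 for each 1-bit:
2^2 + 2^3 + 2^4 + 2^5 + 2^6 + 2^9
= 4 + 8 + 16 + 32 + 64 + 512
= 636



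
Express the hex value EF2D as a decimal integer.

Expand by place value (powers of 16):
Digit values: E = 14, F = 15, D = 13
EF2D = 14 × 16^3 + 15 × 16^2 + 2 × 16^1 + 13 × 16^0
= 14 × 4096 + 15 × 256 + 2 × 16 + 13 × 1
= 57344 + 3840 + 32 + 13
= 61229



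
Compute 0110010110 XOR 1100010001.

XOR: 1 when bits differ
  0110010110
^ 1100010001
------------
  1010000111
Decimal: 406 ^ 785 = 647



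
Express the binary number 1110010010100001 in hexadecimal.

Group into 4-bit nibbles from right:
  1110 = E
  0100 = 4
  1010 = A
  0001 = 1
Result: E4A1



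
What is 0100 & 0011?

AND: 1 only when both bits are 1
  0100
& 0011
------
  0000
Decimal: 4 & 3 = 0



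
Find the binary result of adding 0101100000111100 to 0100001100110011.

Add column by column from the right: bit + bit + carry-in; write the sum mod 2, carry 1 when the sum is 2 or 3.
carry:  1000000001100000
        0101100000111100
+       0100001100110011
------------------------
       01001101101101111
(the carry out of the leftmost column, 0, becomes the leading bit)
Decimal check:
  0101100000111100 = 16384 + 4096 + 2048 + 32 + 16 + 8 + 4 = 22588
  0100001100110011 = 16384 + 512 + 256 + 32 + 16 + 2 + 1 = 17203
  22588 + 17203 = 39791, and 01001101101101111 = 32768 + 4096 + 2048 + 512 + 256 + 64 + 32 + 8 + 4 + 2 + 1 = 39791 ✓



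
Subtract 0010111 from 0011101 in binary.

Method 1 - Direct subtraction (column by column from the right: bit − bit − borrow-in; if negative, add 2 and borrow 1 from the next column):
borrow: 0001100
        0011101
-       0010111
---------------
        0000110

Method 2 - Add two's complement:
Two's complement of 0010111: invert → 1101000, add 1 → 1101001
  0011101
+ 1101001
---------
 10000110  (end carry out of the top bit = 1)
Discarding the end carry: 0000110
Decimal check:
  0011101 = 16 + 8 + 4 + 1 = 29
  0010111 = 16 + 4 + 2 + 1 = 23
  29 - 23 = 6, and 0000110 = 4 + 2 = 6 ✓



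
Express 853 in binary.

Using repeated division by 2:
853 ÷ 2 = 426 remainder 1
426 ÷ 2 = 213 remainder 0
213 ÷ 2 = 106 remainder 1
106 ÷ 2 = 53 remainder 0
53 ÷ 2 = 26 remainder 1
26 ÷ 2 = 13 remainder 0
13 ÷ 2 = 6 remainder 1
6 ÷ 2 = 3 remainder 0
3 ÷ 2 = 1 remainder 1
1 ÷ 2 = 0 remainder 1
Reading remainders bottom to top: 1101010101



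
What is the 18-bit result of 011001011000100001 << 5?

Original: 011001011000100001 (decimal 103969)
Shift left by 5 positions
Append 5 zeros on the right and drop the 5 high bits that overflow the 18-bit width
Result: 101100010000100000 (decimal 181280)
Equivalent: 103969 << 5 = 103969 × 2^5 = 3327008, truncated to 18 bits = 181280



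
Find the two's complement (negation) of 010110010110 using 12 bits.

Original: 010110010110
Step 1 - Invert all bits: 101001101001
Step 2 - Add 1: 101001101010
Verification: 010110010110 + 101001101010 = 1000000000000; discarding the end carry (carry out of the top bit) leaves the 12-bit value 000000000000, as required for x + (-x)



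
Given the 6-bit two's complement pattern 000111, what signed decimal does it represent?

Binary: 000111
Sign bit: 0 (non-negative)
Read directly as an unsigned value:
000111 = 4 + 2 + 1 = 7
Value: 7



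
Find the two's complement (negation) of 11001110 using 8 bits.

Original (sign bit 1, negative): 11001110
Step 1 - Invert all bits: 00110001
Step 2 - Add 1: 00110010
Verification: 11001110 + 00110010 = 100000000; discarding the end carry (carry out of the top bit) leaves the 8-bit value 00000000, as required for x + (-x)



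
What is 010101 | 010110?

OR: 1 when either bit is 1
  010101
| 010110
--------
  010111
Decimal: 21 | 22 = 23



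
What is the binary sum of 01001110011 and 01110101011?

Add column by column from the right: bit + bit + carry-in; write the sum mod 2, carry 1 when the sum is 2 or 3.
carry:  11111000110
        01001110011
+       01110101011
-------------------
       011000011110
(the carry out of the leftmost column, 0, becomes the leading bit)
Decimal check:
  01001110011 = 512 + 64 + 32 + 16 + 2 + 1 = 627
  01110101011 = 512 + 256 + 128 + 32 + 8 + 2 + 1 = 939
  627 + 939 = 1566, and 011000011110 = 1024 + 512 + 16 + 8 + 4 + 2 = 1566 ✓



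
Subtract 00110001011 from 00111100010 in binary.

Method 1 - Direct subtraction (column by column from the right: bit − bit − borrow-in; if negative, add 2 and borrow 1 from the next column):
borrow: 00000111110
        00111100010
-       00110001011
-------------------
        00001010111

Method 2 - Add two's complement:
Two's complement of 00110001011: invert → 11001110100, add 1 → 11001110101
  00111100010
+ 11001110101
-------------
 100001010111  (end carry out of the top bit = 1)
Discarding the end carry: 00001010111
Decimal check:
  00111100010 = 256 + 128 + 64 + 32 + 2 = 482
  00110001011 = 256 + 128 + 8 + 2 + 1 = 395
  482 - 395 = 87, and 00001010111 = 64 + 16 + 4 + 2 + 1 = 87 ✓



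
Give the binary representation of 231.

Using repeated division by 2:
231 ÷ 2 = 115 remainder 1
115 ÷ 2 = 57 remainder 1
57 ÷ 2 = 28 remainder 1
28 ÷ 2 = 14 remainder 0
14 ÷ 2 = 7 remainder 0
7 ÷ 2 = 3 remainder 1
3 ÷ 2 = 1 remainder 1
1 ÷ 2 = 0 remainder 1
Reading remainders bottom to top: 11100111



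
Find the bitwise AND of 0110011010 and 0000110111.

AND: 1 only when both bits are 1
  0110011010
& 0000110111
------------
  0000010010
Decimal: 410 & 55 = 18



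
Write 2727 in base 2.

Using repeated division by 2:
2727 ÷ 2 = 1363 remainder 1
1363 ÷ 2 = 681 remainder 1
681 ÷ 2 = 340 remainder 1
340 ÷ 2 = 170 remainder 0
170 ÷ 2 = 85 remainder 0
85 ÷ 2 = 42 remainder 1
42 ÷ 2 = 21 remainder 0
21 ÷ 2 = 10 remainder 1
10 ÷ 2 = 5 remainder 0
5 ÷ 2 = 2 remainder 1
2 ÷ 2 = 1 remainder 0
1 ÷ 2 = 0 remainder 1
Reading remainders bottom to top: 101010100111



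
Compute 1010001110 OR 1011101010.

OR: 1 when either bit is 1
  1010001110
| 1011101010
------------
  1011101110
Decimal: 654 | 746 = 750



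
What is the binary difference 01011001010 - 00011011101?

Method 1 - Direct subtraction (column by column from the right: bit − bit − borrow-in; if negative, add 2 and borrow 1 from the next column):
borrow: 01111111010
        01011001010
-       00011011101
-------------------
        00111101101

Method 2 - Add two's complement:
Two's complement of 00011011101: invert → 11100100010, add 1 → 11100100011
  01011001010
+ 11100100011
-------------
 100111101101  (end carry out of the top bit = 1)
Discarding the end carry: 00111101101
Decimal check:
  01011001010 = 512 + 128 + 64 + 8 + 2 = 714
  00011011101 = 128 + 64 + 16 + 8 + 4 + 1 = 221
  714 - 221 = 493, and 00111101101 = 256 + 128 + 64 + 32 + 8 + 4 + 1 = 493 ✓



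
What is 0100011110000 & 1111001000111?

AND: 1 only when both bits are 1
  0100011110000
& 1111001000111
---------------
  0100001000000
Decimal: 2288 & 7751 = 2112



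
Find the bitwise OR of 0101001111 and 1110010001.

OR: 1 when either bit is 1
  0101001111
| 1110010001
------------
  1111011111
Decimal: 335 | 913 = 991



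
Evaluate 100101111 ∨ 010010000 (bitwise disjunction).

OR: 1 when either bit is 1
  100101111
| 010010000
-----------
  110111111
Decimal: 303 | 144 = 447



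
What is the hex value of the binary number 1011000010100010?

Group into 4-bit nibbles from right:
  1011 = B
  0000 = 0
  1010 = A
  0010 = 2
Result: B0A2



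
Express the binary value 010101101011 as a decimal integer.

Sum of powers of 2 for each 1-bit:
2^0 + 2^1 + 2^3 + 2^5 + 2^6 + 2^8 + 2^10
= 1 + 2 + 8 + 32 + 64 + 256 + 1024
= 1387



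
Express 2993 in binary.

Using repeated division by 2:
2993 ÷ 2 = 1496 remainder 1
1496 ÷ 2 = 748 remainder 0
748 ÷ 2 = 374 remainder 0
374 ÷ 2 = 187 remainder 0
187 ÷ 2 = 93 remainder 1
93 ÷ 2 = 46 remainder 1
46 ÷ 2 = 23 remainder 0
23 ÷ 2 = 11 remainder 1
11 ÷ 2 = 5 remainder 1
5 ÷ 2 = 2 remainder 1
2 ÷ 2 = 1 remainder 0
1 ÷ 2 = 0 remainder 1
Reading remainders bottom to top: 101110110001



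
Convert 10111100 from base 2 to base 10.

Sum of powers of 2 for each 1-bit:
2^2 + 2^3 + 2^4 + 2^5 + 2^7
= 4 + 8 + 16 + 32 + 128
= 188



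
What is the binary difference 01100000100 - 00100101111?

Method 1 - Direct subtraction (column by column from the right: bit − bit − borrow-in; if negative, add 2 and borrow 1 from the next column):
borrow: 01111111110
        01100000100
-       00100101111
-------------------
        00111010101

Method 2 - Add two's complement:
Two's complement of 00100101111: invert → 11011010000, add 1 → 11011010001
  01100000100
+ 11011010001
-------------
 100111010101  (end carry out of the top bit = 1)
Discarding the end carry: 00111010101
Decimal check:
  01100000100 = 512 + 256 + 4 = 772
  00100101111 = 256 + 32 + 8 + 4 + 2 + 1 = 303
  772 - 303 = 469, and 00111010101 = 256 + 128 + 64 + 16 + 4 + 1 = 469 ✓



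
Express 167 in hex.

Using repeated division by 16 (digits 10–15 are A–F):
167 ÷ 16 = 10 remainder 7
10 ÷ 16 = 0 remainder 10 (A)
Reading remainders bottom to top: A7



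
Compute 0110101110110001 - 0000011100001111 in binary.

Method 1 - Direct subtraction (column by column from the right: bit − bit − borrow-in; if negative, add 2 and borrow 1 from the next column):
borrow: 0000100000011100
        0110101110110001
-       0000011100001111
------------------------
        0110010010100010

Method 2 - Add two's complement:
Two's complement of 0000011100001111: invert → 1111100011110000, add 1 → 1111100011110001
  0110101110110001
+ 1111100011110001
------------------
 10110010010100010  (end carry out of the top bit = 1)
Discarding the end carry: 0110010010100010
Decimal check:
  0110101110110001 = 16384 + 8192 + 2048 + 512 + 256 + 128 + 32 + 16 + 1 = 27569
  0000011100001111 = 1024 + 512 + 256 + 8 + 4 + 2 + 1 = 1807
  27569 - 1807 = 25762, and 0110010010100010 = 16384 + 8192 + 1024 + 128 + 32 + 2 = 25762 ✓



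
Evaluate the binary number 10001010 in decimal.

Sum of powers of 2 for each 1-bit:
2^1 + 2^3 + 2^7
= 2 + 8 + 128
= 138



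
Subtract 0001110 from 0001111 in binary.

Method 1 - Direct subtraction (column by column from the right: bit − bit − borrow-in; if negative, add 2 and borrow 1 from the next column):
borrow: 0000000
        0001111
-       0001110
---------------
        0000001

Method 2 - Add two's complement:
Two's complement of 0001110: invert → 1110001, add 1 → 1110010
  0001111
+ 1110010
---------
 10000001  (end carry out of the top bit = 1)
Discarding the end carry: 0000001
Decimal check:
  0001111 = 8 + 4 + 2 + 1 = 15
  0001110 = 8 + 4 + 2 = 14
  15 - 14 = 1, and 0000001 = 1 ✓



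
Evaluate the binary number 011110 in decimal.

Sum of powers of 2 for each 1-bit:
2^1 + 2^2 + 2^3 + 2^4
= 2 + 4 + 8 + 16
= 30



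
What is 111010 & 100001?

AND: 1 only when both bits are 1
  111010
& 100001
--------
  100000
Decimal: 58 & 33 = 32



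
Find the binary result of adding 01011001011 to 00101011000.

Add column by column from the right: bit + bit + carry-in; write the sum mod 2, carry 1 when the sum is 2 or 3.
carry:  11110110000
        01011001011
+       00101011000
-------------------
       010000100011
(the carry out of the leftmost column, 0, becomes the leading bit)
Decimal check:
  01011001011 = 512 + 128 + 64 + 8 + 2 + 1 = 715
  00101011000 = 256 + 64 + 16 + 8 = 344
  715 + 344 = 1059, and 010000100011 = 1024 + 32 + 2 + 1 = 1059 ✓



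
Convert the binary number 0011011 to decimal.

Sum of powers of 2 for each 1-bit:
2^0 + 2^1 + 2^3 + 2^4
= 1 + 2 + 8 + 16
= 27



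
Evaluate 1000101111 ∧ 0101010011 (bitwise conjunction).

AND: 1 only when both bits are 1
  1000101111
& 0101010011
------------
  0000000011
Decimal: 559 & 339 = 3



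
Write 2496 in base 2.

Using repeated division by 2:
2496 ÷ 2 = 1248 remainder 0
1248 ÷ 2 = 624 remainder 0
624 ÷ 2 = 312 remainder 0
312 ÷ 2 = 156 remainder 0
156 ÷ 2 = 78 remainder 0
78 ÷ 2 = 39 remainder 0
39 ÷ 2 = 19 remainder 1
19 ÷ 2 = 9 remainder 1
9 ÷ 2 = 4 remainder 1
4 ÷ 2 = 2 remainder 0
2 ÷ 2 = 1 remainder 0
1 ÷ 2 = 0 remainder 1
Reading remainders bottom to top: 100111000000



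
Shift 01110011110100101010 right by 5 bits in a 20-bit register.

Original: 01110011110100101010 (decimal 474410)
Shift right by 5 positions
Drop the 5 low bits; fill with zeros on the left
Result: 00000011100111101001 (decimal 14825)
Equivalent: 474410 >> 5 = 474410 ÷ 2^5 = 14825



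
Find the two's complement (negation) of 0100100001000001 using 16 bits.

Original: 0100100001000001
Step 1 - Invert all bits: 1011011110111110
Step 2 - Add 1: 1011011110111111
Verification: 0100100001000001 + 1011011110111111 = 10000000000000000; discarding the end carry (carry out of the top bit) leaves the 16-bit value 0000000000000000, as required for x + (-x)



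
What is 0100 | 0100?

OR: 1 when either bit is 1
  0100
| 0100
------
  0100
Decimal: 4 | 4 = 4



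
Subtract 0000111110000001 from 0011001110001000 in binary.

Method 1 - Direct subtraction (column by column from the right: bit − bit − borrow-in; if negative, add 2 and borrow 1 from the next column):
borrow: 0001100000001110
        0011001110001000
-       0000111110000001
------------------------
        0010010000000111

Method 2 - Add two's complement:
Two's complement of 0000111110000001: invert → 1111000001111110, add 1 → 1111000001111111
  0011001110001000
+ 1111000001111111
------------------
 10010010000000111  (end carry out of the top bit = 1)
Discarding the end carry: 0010010000000111
Decimal check:
  0011001110001000 = 8192 + 4096 + 512 + 256 + 128 + 8 = 13192
  0000111110000001 = 2048 + 1024 + 512 + 256 + 128 + 1 = 3969
  13192 - 3969 = 9223, and 0010010000000111 = 8192 + 1024 + 4 + 2 + 1 = 9223 ✓



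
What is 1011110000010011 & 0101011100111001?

AND: 1 only when both bits are 1
  1011110000010011
& 0101011100111001
------------------
  0001010000010001
Decimal: 48147 & 22329 = 5137



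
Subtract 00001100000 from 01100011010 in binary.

Method 1 - Direct subtraction (column by column from the right: bit − bit − borrow-in; if negative, add 2 and borrow 1 from the next column):
borrow: 00111000000
        01100011010
-       00001100000
-------------------
        01010111010

Method 2 - Add two's complement:
Two's complement of 00001100000: invert → 11110011111, add 1 → 11110100000
  01100011010
+ 11110100000
-------------
 101010111010  (end carry out of the top bit = 1)
Discarding the end carry: 01010111010
Decimal check:
  01100011010 = 512 + 256 + 16 + 8 + 2 = 794
  00001100000 = 64 + 32 = 96
  794 - 96 = 698, and 01010111010 = 512 + 128 + 32 + 16 + 8 + 2 = 698 ✓



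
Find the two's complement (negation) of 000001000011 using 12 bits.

Original: 000001000011
Step 1 - Invert all bits: 111110111100
Step 2 - Add 1: 111110111101
Verification: 000001000011 + 111110111101 = 1000000000000; discarding the end carry (carry out of the top bit) leaves the 12-bit value 000000000000, as required for x + (-x)



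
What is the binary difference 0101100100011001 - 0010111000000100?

Method 1 - Direct subtraction (column by column from the right: bit − bit − borrow-in; if negative, add 2 and borrow 1 from the next column):
borrow: 0101110000001000
        0101100100011001
-       0010111000000100
------------------------
        0010101100010101

Method 2 - Add two's complement:
Two's complement of 0010111000000100: invert → 1101000111111011, add 1 → 1101000111111100
  0101100100011001
+ 1101000111111100
------------------
 10010101100010101  (end carry out of the top bit = 1)
Discarding the end carry: 0010101100010101
Decimal check:
  0101100100011001 = 16384 + 4096 + 2048 + 256 + 16 + 8 + 1 = 22809
  0010111000000100 = 8192 + 2048 + 1024 + 512 + 4 = 11780
  22809 - 11780 = 11029, and 0010101100010101 = 8192 + 2048 + 512 + 256 + 16 + 4 + 1 = 11029 ✓



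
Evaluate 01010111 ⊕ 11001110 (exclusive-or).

XOR: 1 when bits differ
  01010111
^ 11001110
----------
  10011001
Decimal: 87 ^ 206 = 153



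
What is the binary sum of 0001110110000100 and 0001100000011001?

Add column by column from the right: bit + bit + carry-in; write the sum mod 2, carry 1 when the sum is 2 or 3.
carry:  0011000000000000
        0001110110000100
+       0001100000011001
------------------------
       00011010110011101
(the carry out of the leftmost column, 0, becomes the leading bit)
Decimal check:
  0001110110000100 = 4096 + 2048 + 1024 + 256 + 128 + 4 = 7556
  0001100000011001 = 4096 + 2048 + 16 + 8 + 1 = 6169
  7556 + 6169 = 13725, and 00011010110011101 = 8192 + 4096 + 1024 + 256 + 128 + 16 + 8 + 4 + 1 = 13725 ✓



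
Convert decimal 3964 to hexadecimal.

Using repeated division by 16 (digits 10–15 are A–F):
3964 ÷ 16 = 247 remainder 12 (C)
247 ÷ 16 = 15 remainder 7
15 ÷ 16 = 0 remainder 15 (F)
Reading remainders bottom to top: F7C



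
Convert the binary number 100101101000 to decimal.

Sum of powers of 2 for each 1-bit:
2^3 + 2^5 + 2^6 + 2^8 + 2^11
= 8 + 32 + 64 + 256 + 2048
= 2408



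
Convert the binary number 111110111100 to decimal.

Sum of powers of 2 for each 1-bit:
2^2 + 2^3 + 2^4 + 2^5 + 2^7 + 2^8 + 2^9 + 2^10 + 2^11
= 4 + 8 + 16 + 32 + 128 + 256 + 512 + 1024 + 2048
= 4028



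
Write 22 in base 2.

Using repeated division by 2:
22 ÷ 2 = 11 remainder 0
11 ÷ 2 = 5 remainder 1
5 ÷ 2 = 2 remainder 1
2 ÷ 2 = 1 remainder 0
1 ÷ 2 = 0 remainder 1
Reading remainders bottom to top: 10110



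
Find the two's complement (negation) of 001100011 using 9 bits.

Original: 001100011
Step 1 - Invert all bits: 110011100
Step 2 - Add 1: 110011101
Verification: 001100011 + 110011101 = 1000000000; discarding the end carry (carry out of the top bit) leaves the 9-bit value 000000000, as required for x + (-x)



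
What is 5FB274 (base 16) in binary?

Convert each hex digit to 4 bits:
  5 = 0101
  F = 1111
  B = 1011
  2 = 0010
  7 = 0111
  4 = 0100
Concatenate: 010111111011001001110100



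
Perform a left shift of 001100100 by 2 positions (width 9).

Original: 001100100 (decimal 100)
Shift left by 2 positions
Append 2 zeros on the right
Result: 110010000 (decimal 400)
Equivalent: 100 << 2 = 100 × 2^2 = 400



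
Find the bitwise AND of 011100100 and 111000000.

AND: 1 only when both bits are 1
  011100100
& 111000000
-----------
  011000000
Decimal: 228 & 448 = 192



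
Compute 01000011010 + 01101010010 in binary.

Add column by column from the right: bit + bit + carry-in; write the sum mod 2, carry 1 when the sum is 2 or 3.
carry:  10000100100
        01000011010
+       01101010010
-------------------
       010101101100
(the carry out of the leftmost column, 0, becomes the leading bit)
Decimal check:
  01000011010 = 512 + 16 + 8 + 2 = 538
  01101010010 = 512 + 256 + 64 + 16 + 2 = 850
  538 + 850 = 1388, and 010101101100 = 1024 + 256 + 64 + 32 + 8 + 4 = 1388 ✓



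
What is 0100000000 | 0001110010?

OR: 1 when either bit is 1
  0100000000
| 0001110010
------------
  0101110010
Decimal: 256 | 114 = 370



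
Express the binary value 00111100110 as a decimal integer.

Sum of powers of 2 for each 1-bit:
2^1 + 2^2 + 2^5 + 2^6 + 2^7 + 2^8
= 2 + 4 + 32 + 64 + 128 + 256
= 486



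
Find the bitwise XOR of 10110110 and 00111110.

XOR: 1 when bits differ
  10110110
^ 00111110
----------
  10001000
Decimal: 182 ^ 62 = 136



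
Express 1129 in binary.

Using repeated division by 2:
1129 ÷ 2 = 564 remainder 1
564 ÷ 2 = 282 remainder 0
282 ÷ 2 = 141 remainder 0
141 ÷ 2 = 70 remainder 1
70 ÷ 2 = 35 remainder 0
35 ÷ 2 = 17 remainder 1
17 ÷ 2 = 8 remainder 1
8 ÷ 2 = 4 remainder 0
4 ÷ 2 = 2 remainder 0
2 ÷ 2 = 1 remainder 0
1 ÷ 2 = 0 remainder 1
Reading remainders bottom to top: 10001101001



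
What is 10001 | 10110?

OR: 1 when either bit is 1
  10001
| 10110
-------
  10111
Decimal: 17 | 22 = 23



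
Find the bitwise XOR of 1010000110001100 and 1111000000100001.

XOR: 1 when bits differ
  1010000110001100
^ 1111000000100001
------------------
  0101000110101101
Decimal: 41356 ^ 61473 = 20909



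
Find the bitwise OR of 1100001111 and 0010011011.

OR: 1 when either bit is 1
  1100001111
| 0010011011
------------
  1110011111
Decimal: 783 | 155 = 927



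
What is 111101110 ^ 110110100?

XOR: 1 when bits differ
  111101110
^ 110110100
-----------
  001011010
Decimal: 494 ^ 436 = 90



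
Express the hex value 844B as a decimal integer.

Expand by place value (powers of 16):
Digit values: B = 11
844B = 8 × 16^3 + 4 × 16^2 + 4 × 16^1 + 11 × 16^0
= 8 × 4096 + 4 × 256 + 4 × 16 + 11 × 1
= 32768 + 1024 + 64 + 11
= 33867



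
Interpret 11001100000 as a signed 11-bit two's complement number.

Binary: 11001100000
Sign bit: 1 (negative)
Invert: 00110011111
Add 1:  00110100000
Magnitude: 00110100000 = 256 + 128 + 32 = 416
Value: -416



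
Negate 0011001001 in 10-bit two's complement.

Original: 0011001001
Step 1 - Invert all bits: 1100110110
Step 2 - Add 1: 1100110111
Verification: 0011001001 + 1100110111 = 10000000000; discarding the end carry (carry out of the top bit) leaves the 10-bit value 0000000000, as required for x + (-x)



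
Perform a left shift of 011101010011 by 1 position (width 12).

Original: 011101010011 (decimal 1875)
Shift left by 1 position
Append 1 zero on the right
Result: 111010100110 (decimal 3750)
Equivalent: 1875 << 1 = 1875 × 2^1 = 3750



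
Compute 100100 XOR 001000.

XOR: 1 when bits differ
  100100
^ 001000
--------
  101100
Decimal: 36 ^ 8 = 44



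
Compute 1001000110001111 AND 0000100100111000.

AND: 1 only when both bits are 1
  1001000110001111
& 0000100100111000
------------------
  0000000100001000
Decimal: 37263 & 2360 = 264



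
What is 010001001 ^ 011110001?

XOR: 1 when bits differ
  010001001
^ 011110001
-----------
  001111000
Decimal: 137 ^ 241 = 120



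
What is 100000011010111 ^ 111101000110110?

XOR: 1 when bits differ
  100000011010111
^ 111101000110110
-----------------
  011101011100001
Decimal: 16599 ^ 31286 = 15073



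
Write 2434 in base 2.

Using repeated division by 2:
2434 ÷ 2 = 1217 remainder 0
1217 ÷ 2 = 608 remainder 1
608 ÷ 2 = 304 remainder 0
304 ÷ 2 = 152 remainder 0
152 ÷ 2 = 76 remainder 0
76 ÷ 2 = 38 remainder 0
38 ÷ 2 = 19 remainder 0
19 ÷ 2 = 9 remainder 1
9 ÷ 2 = 4 remainder 1
4 ÷ 2 = 2 remainder 0
2 ÷ 2 = 1 remainder 0
1 ÷ 2 = 0 remainder 1
Reading remainders bottom to top: 100110000010



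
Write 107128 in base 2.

Using repeated division by 2:
107128 ÷ 2 = 53564 remainder 0
53564 ÷ 2 = 26782 remainder 0
26782 ÷ 2 = 13391 remainder 0
13391 ÷ 2 = 6695 remainder 1
6695 ÷ 2 = 3347 remainder 1
3347 ÷ 2 = 1673 remainder 1
1673 ÷ 2 = 836 remainder 1
836 ÷ 2 = 418 remainder 0
418 ÷ 2 = 209 remainder 0
209 ÷ 2 = 104 remainder 1
104 ÷ 2 = 52 remainder 0
52 ÷ 2 = 26 remainder 0
26 ÷ 2 = 13 remainder 0
13 ÷ 2 = 6 remainder 1
6 ÷ 2 = 3 remainder 0
3 ÷ 2 = 1 remainder 1
1 ÷ 2 = 0 remainder 1
Reading remainders bottom to top: 11010001001111000



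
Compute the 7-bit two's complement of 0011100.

Original: 0011100
Step 1 - Invert all bits: 1100011
Step 2 - Add 1: 1100100
Verification: 0011100 + 1100100 = 10000000; discarding the end carry (carry out of the top bit) leaves the 7-bit value 0000000, as required for x + (-x)



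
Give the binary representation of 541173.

Using repeated division by 2:
541173 ÷ 2 = 270586 remainder 1
270586 ÷ 2 = 135293 remainder 0
135293 ÷ 2 = 67646 remainder 1
67646 ÷ 2 = 33823 remainder 0
33823 ÷ 2 = 16911 remainder 1
16911 ÷ 2 = 8455 remainder 1
8455 ÷ 2 = 4227 remainder 1
4227 ÷ 2 = 2113 remainder 1
2113 ÷ 2 = 1056 remainder 1
1056 ÷ 2 = 528 remainder 0
528 ÷ 2 = 264 remainder 0
264 ÷ 2 = 132 remainder 0
132 ÷ 2 = 66 remainder 0
66 ÷ 2 = 33 remainder 0
33 ÷ 2 = 16 remainder 1
16 ÷ 2 = 8 remainder 0
8 ÷ 2 = 4 remainder 0
4 ÷ 2 = 2 remainder 0
2 ÷ 2 = 1 remainder 0
1 ÷ 2 = 0 remainder 1
Reading remainders bottom to top: 10000100000111110101



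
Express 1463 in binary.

Using repeated division by 2:
1463 ÷ 2 = 731 remainder 1
731 ÷ 2 = 365 remainder 1
365 ÷ 2 = 182 remainder 1
182 ÷ 2 = 91 remainder 0
91 ÷ 2 = 45 remainder 1
45 ÷ 2 = 22 remainder 1
22 ÷ 2 = 11 remainder 0
11 ÷ 2 = 5 remainder 1
5 ÷ 2 = 2 remainder 1
2 ÷ 2 = 1 remainder 0
1 ÷ 2 = 0 remainder 1
Reading remainders bottom to top: 10110110111



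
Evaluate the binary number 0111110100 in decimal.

Sum of powers of 2 for each 1-bit:
2^2 + 2^4 + 2^5 + 2^6 + 2^7 + 2^8
= 4 + 16 + 32 + 64 + 128 + 256
= 500



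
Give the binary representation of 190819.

Using repeated division by 2:
190819 ÷ 2 = 95409 remainder 1
95409 ÷ 2 = 47704 remainder 1
47704 ÷ 2 = 23852 remainder 0
23852 ÷ 2 = 11926 remainder 0
11926 ÷ 2 = 5963 remainder 0
5963 ÷ 2 = 2981 remainder 1
2981 ÷ 2 = 1490 remainder 1
1490 ÷ 2 = 745 remainder 0
745 ÷ 2 = 372 remainder 1
372 ÷ 2 = 186 remainder 0
186 ÷ 2 = 93 remainder 0
93 ÷ 2 = 46 remainder 1
46 ÷ 2 = 23 remainder 0
23 ÷ 2 = 11 remainder 1
11 ÷ 2 = 5 remainder 1
5 ÷ 2 = 2 remainder 1
2 ÷ 2 = 1 remainder 0
1 ÷ 2 = 0 remainder 1
Reading remainders bottom to top: 101110100101100011



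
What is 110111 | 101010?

OR: 1 when either bit is 1
  110111
| 101010
--------
  111111
Decimal: 55 | 42 = 63



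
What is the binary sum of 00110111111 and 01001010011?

Add column by column from the right: bit + bit + carry-in; write the sum mod 2, carry 1 when the sum is 2 or 3.
carry:  11111111110
        00110111111
+       01001010011
-------------------
       010000010010
(the carry out of the leftmost column, 0, becomes the leading bit)
Decimal check:
  00110111111 = 256 + 128 + 32 + 16 + 8 + 4 + 2 + 1 = 447
  01001010011 = 512 + 64 + 16 + 2 + 1 = 595
  447 + 595 = 1042, and 010000010010 = 1024 + 16 + 2 = 1042 ✓



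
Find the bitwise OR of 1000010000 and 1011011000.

OR: 1 when either bit is 1
  1000010000
| 1011011000
------------
  1011011000
Decimal: 528 | 728 = 728



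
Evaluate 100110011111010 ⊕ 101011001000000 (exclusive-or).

XOR: 1 when bits differ
  100110011111010
^ 101011001000000
-----------------
  001101010111010
Decimal: 19706 ^ 22080 = 6842



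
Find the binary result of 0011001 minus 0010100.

Method 1 - Direct subtraction (column by column from the right: bit − bit − borrow-in; if negative, add 2 and borrow 1 from the next column):
borrow: 0001000
        0011001
-       0010100
---------------
        0000101

Method 2 - Add two's complement:
Two's complement of 0010100: invert → 1101011, add 1 → 1101100
  0011001
+ 1101100
---------
 10000101  (end carry out of the top bit = 1)
Discarding the end carry: 0000101
Decimal check:
  0011001 = 16 + 8 + 1 = 25
  0010100 = 16 + 4 = 20
  25 - 20 = 5, and 0000101 = 4 + 1 = 5 ✓



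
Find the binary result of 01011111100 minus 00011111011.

Method 1 - Direct subtraction (column by column from the right: bit − bit − borrow-in; if negative, add 2 and borrow 1 from the next column):
borrow: 00000000110
        01011111100
-       00011111011
-------------------
        01000000001

Method 2 - Add two's complement:
Two's complement of 00011111011: invert → 11100000100, add 1 → 11100000101
  01011111100
+ 11100000101
-------------
 101000000001  (end carry out of the top bit = 1)
Discarding the end carry: 01000000001
Decimal check:
  01011111100 = 512 + 128 + 64 + 32 + 16 + 8 + 4 = 764
  00011111011 = 128 + 64 + 32 + 16 + 8 + 2 + 1 = 251
  764 - 251 = 513, and 01000000001 = 512 + 1 = 513 ✓



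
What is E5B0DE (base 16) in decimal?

Expand by place value (powers of 16):
Digit values: E = 14, B = 11, D = 13
E5B0DE = 14 × 16^5 + 5 × 16^4 + 11 × 16^3 + 0 × 16^2 + 13 × 16^1 + 14 × 16^0
= 14 × 1048576 + 5 × 65536 + 11 × 4096 + 0 × 256 + 13 × 16 + 14 × 1
= 14680064 + 327680 + 45056 + 0 + 208 + 14
= 15053022



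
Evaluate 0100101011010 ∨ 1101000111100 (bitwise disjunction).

OR: 1 when either bit is 1
  0100101011010
| 1101000111100
---------------
  1101101111110
Decimal: 2394 | 6716 = 7038



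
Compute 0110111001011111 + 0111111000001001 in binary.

Add column by column from the right: bit + bit + carry-in; write the sum mod 2, carry 1 when the sum is 2 or 3.
carry:  1111110000111110
        0110111001011111
+       0111111000001001
------------------------
       01110110001101000
(the carry out of the leftmost column, 0, becomes the leading bit)
Decimal check:
  0110111001011111 = 16384 + 8192 + 2048 + 1024 + 512 + 64 + 16 + 8 + 4 + 2 + 1 = 28255
  0111111000001001 = 16384 + 8192 + 4096 + 2048 + 1024 + 512 + 8 + 1 = 32265
  28255 + 32265 = 60520, and 01110110001101000 = 32768 + 16384 + 8192 + 2048 + 1024 + 64 + 32 + 8 = 60520 ✓



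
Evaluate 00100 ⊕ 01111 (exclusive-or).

XOR: 1 when bits differ
  00100
^ 01111
-------
  01011
Decimal: 4 ^ 15 = 11



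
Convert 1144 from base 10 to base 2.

Using repeated division by 2:
1144 ÷ 2 = 572 remainder 0
572 ÷ 2 = 286 remainder 0
286 ÷ 2 = 143 remainder 0
143 ÷ 2 = 71 remainder 1
71 ÷ 2 = 35 remainder 1
35 ÷ 2 = 17 remainder 1
17 ÷ 2 = 8 remainder 1
8 ÷ 2 = 4 remainder 0
4 ÷ 2 = 2 remainder 0
2 ÷ 2 = 1 remainder 0
1 ÷ 2 = 0 remainder 1
Reading remainders bottom to top: 10001111000



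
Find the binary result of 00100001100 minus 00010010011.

Method 1 - Direct subtraction (column by column from the right: bit − bit − borrow-in; if negative, add 2 and borrow 1 from the next column):
borrow: 00111100110
        00100001100
-       00010010011
-------------------
        00001111001

Method 2 - Add two's complement:
Two's complement of 00010010011: invert → 11101101100, add 1 → 11101101101
  00100001100
+ 11101101101
-------------
 100001111001  (end carry out of the top bit = 1)
Discarding the end carry: 00001111001
Decimal check:
  00100001100 = 256 + 8 + 4 = 268
  00010010011 = 128 + 16 + 2 + 1 = 147
  268 - 147 = 121, and 00001111001 = 64 + 32 + 16 + 8 + 1 = 121 ✓



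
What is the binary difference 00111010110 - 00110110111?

Method 1 - Direct subtraction (column by column from the right: bit − bit − borrow-in; if negative, add 2 and borrow 1 from the next column):
borrow: 00001111110
        00111010110
-       00110110111
-------------------
        00000011111

Method 2 - Add two's complement:
Two's complement of 00110110111: invert → 11001001000, add 1 → 11001001001
  00111010110
+ 11001001001
-------------
 100000011111  (end carry out of the top bit = 1)
Discarding the end carry: 00000011111
Decimal check:
  00111010110 = 256 + 128 + 64 + 16 + 4 + 2 = 470
  00110110111 = 256 + 128 + 32 + 16 + 4 + 2 + 1 = 439
  470 - 439 = 31, and 00000011111 = 16 + 8 + 4 + 2 + 1 = 31 ✓



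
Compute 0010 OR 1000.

OR: 1 when either bit is 1
  0010
| 1000
------
  1010
Decimal: 2 | 8 = 10



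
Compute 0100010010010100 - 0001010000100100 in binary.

Method 1 - Direct subtraction (column by column from the right: bit − bit − borrow-in; if negative, add 2 and borrow 1 from the next column):
borrow: 0110000011000000
        0100010010010100
-       0001010000100100
------------------------
        0011000001110000

Method 2 - Add two's complement:
Two's complement of 0001010000100100: invert → 1110101111011011, add 1 → 1110101111011100
  0100010010010100
+ 1110101111011100
------------------
 10011000001110000  (end carry out of the top bit = 1)
Discarding the end carry: 0011000001110000
Decimal check:
  0100010010010100 = 16384 + 1024 + 128 + 16 + 4 = 17556
  0001010000100100 = 4096 + 1024 + 32 + 4 = 5156
  17556 - 5156 = 12400, and 0011000001110000 = 8192 + 4096 + 64 + 32 + 16 = 12400 ✓



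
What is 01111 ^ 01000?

XOR: 1 when bits differ
  01111
^ 01000
-------
  00111
Decimal: 15 ^ 8 = 7



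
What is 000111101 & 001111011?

AND: 1 only when both bits are 1
  000111101
& 001111011
-----------
  000111001
Decimal: 61 & 123 = 57



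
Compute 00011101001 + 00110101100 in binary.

Add column by column from the right: bit + bit + carry-in; write the sum mod 2, carry 1 when the sum is 2 or 3.
carry:  01111010000
        00011101001
+       00110101100
-------------------
       001010010101
(the carry out of the leftmost column, 0, becomes the leading bit)
Decimal check:
  00011101001 = 128 + 64 + 32 + 8 + 1 = 233
  00110101100 = 256 + 128 + 32 + 8 + 4 = 428
  233 + 428 = 661, and 001010010101 = 512 + 128 + 16 + 4 + 1 = 661 ✓



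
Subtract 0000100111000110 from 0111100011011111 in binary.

Method 1 - Direct subtraction (column by column from the right: bit − bit − borrow-in; if negative, add 2 and borrow 1 from the next column):
borrow: 0001111000000000
        0111100011011111
-       0000100111000110
------------------------
        0110111100011001

Method 2 - Add two's complement:
Two's complement of 0000100111000110: invert → 1111011000111001, add 1 → 1111011000111010
  0111100011011111
+ 1111011000111010
------------------
 10110111100011001  (end carry out of the top bit = 1)
Discarding the end carry: 0110111100011001
Decimal check:
  0111100011011111 = 16384 + 8192 + 4096 + 2048 + 128 + 64 + 16 + 8 + 4 + 2 + 1 = 30943
  0000100111000110 = 2048 + 256 + 128 + 64 + 4 + 2 = 2502
  30943 - 2502 = 28441, and 0110111100011001 = 16384 + 8192 + 2048 + 1024 + 512 + 256 + 16 + 8 + 1 = 28441 ✓



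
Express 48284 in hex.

Using repeated division by 16 (digits 10–15 are A–F):
48284 ÷ 16 = 3017 remainder 12 (C)
3017 ÷ 16 = 188 remainder 9
188 ÷ 16 = 11 remainder 12 (C)
11 ÷ 16 = 0 remainder 11 (B)
Reading remainders bottom to top: BC9C



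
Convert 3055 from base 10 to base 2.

Using repeated division by 2:
3055 ÷ 2 = 1527 remainder 1
1527 ÷ 2 = 763 remainder 1
763 ÷ 2 = 381 remainder 1
381 ÷ 2 = 190 remainder 1
190 ÷ 2 = 95 remainder 0
95 ÷ 2 = 47 remainder 1
47 ÷ 2 = 23 remainder 1
23 ÷ 2 = 11 remainder 1
11 ÷ 2 = 5 remainder 1
5 ÷ 2 = 2 remainder 1
2 ÷ 2 = 1 remainder 0
1 ÷ 2 = 0 remainder 1
Reading remainders bottom to top: 101111101111

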